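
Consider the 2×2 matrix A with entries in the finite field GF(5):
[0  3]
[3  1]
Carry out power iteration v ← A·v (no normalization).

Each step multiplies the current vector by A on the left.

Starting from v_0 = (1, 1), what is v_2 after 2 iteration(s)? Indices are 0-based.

v_0 = (1, 1).
v_1 = A·v_0 = (3, 4).
v_2 = A·v_1 = (2, 3).

v_2 = (2, 3)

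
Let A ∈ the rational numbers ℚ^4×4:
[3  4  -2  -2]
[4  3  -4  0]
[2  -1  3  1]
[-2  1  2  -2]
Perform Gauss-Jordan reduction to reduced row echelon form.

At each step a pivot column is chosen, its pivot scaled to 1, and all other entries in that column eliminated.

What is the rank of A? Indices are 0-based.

[1] R0 /= 3  ⇒  (1, 4/3, -2/3, -2/3)
     R1 -= 4·R0  ⇒  (0, -7/3, -4/3, 8/3)
     R2 -= 2·R0  ⇒  (0, -11/3, 13/3, 7/3)
     R3 -= -2·R0  ⇒  (0, 11/3, 2/3, -10/3)
[2] R1 /= -7/3  ⇒  (0, 1, 4/7, -8/7)
     R0 -= 4/3·R1  ⇒  (1, 0, -10/7, 6/7)
     R2 -= -11/3·R1  ⇒  (0, 0, 45/7, -13/7)
     R3 -= 11/3·R1  ⇒  (0, 0, -10/7, 6/7)
[3] R2 /= 45/7  ⇒  (0, 0, 1, -13/45)
     R0 -= -10/7·R2  ⇒  (1, 0, 0, 4/9)
     R1 -= 4/7·R2  ⇒  (0, 1, 0, -44/45)
     R3 -= -10/7·R2  ⇒  (0, 0, 0, 4/9)
[4] R3 /= 4/9  ⇒  (0, 0, 0, 1)
     R0 -= 4/9·R3  ⇒  (1, 0, 0, 0)
     R1 -= -44/45·R3  ⇒  (0, 1, 0, 0)
     R2 -= -13/45·R3  ⇒  (0, 0, 1, 0)

rank = 4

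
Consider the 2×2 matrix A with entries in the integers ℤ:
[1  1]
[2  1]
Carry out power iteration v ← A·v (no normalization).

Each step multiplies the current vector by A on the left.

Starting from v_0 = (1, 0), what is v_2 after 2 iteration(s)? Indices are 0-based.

v_2 = (3, 4)

v_0 = (1, 0).
v_1 = A·v_0 = (1, 2).
v_2 = A·v_1 = (3, 4).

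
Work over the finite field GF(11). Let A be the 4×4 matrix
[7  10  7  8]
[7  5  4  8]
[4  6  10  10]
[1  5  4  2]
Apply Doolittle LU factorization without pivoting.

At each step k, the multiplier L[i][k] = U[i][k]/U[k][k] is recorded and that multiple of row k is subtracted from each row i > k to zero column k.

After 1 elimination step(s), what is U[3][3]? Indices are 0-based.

[col 0] pivot 7
  R1 -= 1*R0 → (0, 6, 8, 0)  (L[1][0] := 1)
  R2 -= 10*R0 → (0, 5, 6, 7)  (L[2][0] := 10)
  R3 -= 8*R0 → (0, 2, 3, 4)  (L[3][0] := 8)

U[3][3] = 4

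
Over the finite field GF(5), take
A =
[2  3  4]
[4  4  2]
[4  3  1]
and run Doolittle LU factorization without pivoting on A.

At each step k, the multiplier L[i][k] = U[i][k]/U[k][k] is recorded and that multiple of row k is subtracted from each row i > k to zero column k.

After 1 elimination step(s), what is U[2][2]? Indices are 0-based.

[col 0] pivot 2
  R1 -= 2*R0 → (0, 3, 4)  (L[1][0] := 2)
  R2 -= 2*R0 → (0, 2, 3)  (L[2][0] := 2)

U[2][2] = 3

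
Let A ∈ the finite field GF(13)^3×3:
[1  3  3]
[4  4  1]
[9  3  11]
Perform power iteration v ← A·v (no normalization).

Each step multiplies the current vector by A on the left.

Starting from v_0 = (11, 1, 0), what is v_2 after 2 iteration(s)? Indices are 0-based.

v_2 = (9, 12, 1)

v_0 = (11, 1, 0).
v_1 = A·v_0 = (1, 9, 11).
v_2 = A·v_1 = (9, 12, 1).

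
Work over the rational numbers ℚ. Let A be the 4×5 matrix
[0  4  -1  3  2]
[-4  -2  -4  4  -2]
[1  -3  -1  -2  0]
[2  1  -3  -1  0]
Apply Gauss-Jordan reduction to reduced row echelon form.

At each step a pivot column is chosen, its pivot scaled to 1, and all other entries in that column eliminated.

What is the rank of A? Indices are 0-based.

step 1: exchange rows 0,1
step 1: normalize row 0 (÷-4) = (1, 1/2, 1, -1, 1/2)
  row 2: subtract 1×row0 = (0, -7/2, -2, -1, -1/2)
  row 3: subtract 2×row0 = (0, 0, -5, 1, -1)
step 2: normalize row 1 (÷4) = (0, 1, -1/4, 3/4, 1/2)
  row 0: subtract 1/2×row1 = (1, 0, 9/8, -11/8, 1/4)
  row 2: subtract -7/2×row1 = (0, 0, -23/8, 13/8, 5/4)
step 3: normalize row 2 (÷-23/8) = (0, 0, 1, -13/23, -10/23)
  row 0: subtract 9/8×row2 = (1, 0, 0, -17/23, 17/23)
  row 1: subtract -1/4×row2 = (0, 1, 0, 14/23, 9/23)
  row 3: subtract -5×row2 = (0, 0, 0, -42/23, -73/23)
step 4: normalize row 3 (÷-42/23) = (0, 0, 0, 1, 73/42)
  row 0: subtract -17/23×row3 = (1, 0, 0, 0, 85/42)
  row 1: subtract 14/23×row3 = (0, 1, 0, 0, -2/3)
  row 2: subtract -13/23×row3 = (0, 0, 1, 0, 23/42)

rank = 4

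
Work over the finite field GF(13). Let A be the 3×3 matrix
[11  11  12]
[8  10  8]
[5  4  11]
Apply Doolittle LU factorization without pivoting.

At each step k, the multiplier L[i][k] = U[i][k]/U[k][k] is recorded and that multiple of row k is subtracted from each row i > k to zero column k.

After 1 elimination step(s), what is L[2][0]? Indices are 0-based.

k=0: U[0][0]=11
  eliminate (1,0): mult=9, new row 1: (0, 2, 4); set L[1][0]=9
  eliminate (2,0): mult=4, new row 2: (0, 12, 2); set L[2][0]=4

L[2][0] = 4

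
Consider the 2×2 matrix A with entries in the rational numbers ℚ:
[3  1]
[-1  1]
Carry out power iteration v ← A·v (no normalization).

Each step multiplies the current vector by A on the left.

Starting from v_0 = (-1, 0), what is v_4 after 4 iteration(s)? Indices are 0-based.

v_0 = (-1, 0).
v_1 = A·v_0 = (-3, 1).
v_2 = A·v_1 = (-8, 4).
v_3 = A·v_2 = (-20, 12).
v_4 = A·v_3 = (-48, 32).

v_4 = (-48, 32)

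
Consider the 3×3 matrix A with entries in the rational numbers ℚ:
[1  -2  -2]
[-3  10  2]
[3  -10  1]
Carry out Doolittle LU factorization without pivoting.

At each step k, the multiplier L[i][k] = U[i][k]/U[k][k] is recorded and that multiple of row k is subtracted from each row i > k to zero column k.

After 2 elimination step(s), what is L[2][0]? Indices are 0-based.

L[2][0] = 3

[col 0] pivot 1
  R1 -= -3*R0 → (0, 4, -4)  (L[1][0] := -3)
  R2 -= 3*R0 → (0, -4, 7)  (L[2][0] := 3)
[col 1] pivot 4
  R2 -= -1*R1 → (0, 0, 3)  (L[2][1] := -1)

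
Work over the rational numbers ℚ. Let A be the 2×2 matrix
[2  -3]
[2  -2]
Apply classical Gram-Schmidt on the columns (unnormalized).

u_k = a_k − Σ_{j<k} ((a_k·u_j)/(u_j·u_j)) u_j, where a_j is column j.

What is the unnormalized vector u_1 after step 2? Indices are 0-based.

Step 1: u_0 = a_0 = (2, 2).
Step 2: u_1 = a_1 − (-5/4)·u_0 = (-1/2, 1/2).

u_1 = (-1/2, 1/2)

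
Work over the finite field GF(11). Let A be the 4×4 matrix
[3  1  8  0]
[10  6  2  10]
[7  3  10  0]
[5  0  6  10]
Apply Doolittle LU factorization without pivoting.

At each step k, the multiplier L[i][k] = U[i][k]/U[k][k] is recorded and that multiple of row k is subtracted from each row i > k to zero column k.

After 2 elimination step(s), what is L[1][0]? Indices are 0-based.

k=0: U[0][0]=3
  eliminate (1,0): mult=7, new row 1: (0, 10, 1, 10); set L[1][0]=7
  eliminate (2,0): mult=6, new row 2: (0, 8, 6, 0); set L[2][0]=6
  eliminate (3,0): mult=9, new row 3: (0, 2, 0, 10); set L[3][0]=9
k=1: U[1][1]=10
  eliminate (2,1): mult=3, new row 2: (0, 0, 3, 3); set L[2][1]=3
  eliminate (3,1): mult=9, new row 3: (0, 0, 2, 8); set L[3][1]=9

L[1][0] = 7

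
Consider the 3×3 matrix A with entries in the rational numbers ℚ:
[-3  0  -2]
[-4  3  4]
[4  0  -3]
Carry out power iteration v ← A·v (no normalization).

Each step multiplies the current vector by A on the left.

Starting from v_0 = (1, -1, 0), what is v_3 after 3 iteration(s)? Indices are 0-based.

v_0 = (1, -1, 0).
v_1 = A·v_0 = (-3, -7, 4).
v_2 = A·v_1 = (1, 7, -24).
v_3 = A·v_2 = (45, -79, 76).

v_3 = (45, -79, 76)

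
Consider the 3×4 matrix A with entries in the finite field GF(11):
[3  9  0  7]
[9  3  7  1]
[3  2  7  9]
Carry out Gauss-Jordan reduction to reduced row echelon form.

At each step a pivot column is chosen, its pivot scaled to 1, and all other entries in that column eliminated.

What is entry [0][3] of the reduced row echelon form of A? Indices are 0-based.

M[0][3] = 6

pivot(0,0)=3: scale R0 → (1, 3, 0, 6)
  clear (1,0): R1 −= (9)R0 → (0, 9, 7, 2)
  clear (2,0): R2 −= (3)R0 → (0, 4, 7, 2)
pivot(1,1)=9: scale R1 → (0, 1, 2, 10)
  clear (0,1): R0 −= (3)R1 → (1, 0, 5, 9)
  clear (2,1): R2 −= (4)R1 → (0, 0, 10, 6)
pivot(2,2)=10: scale R2 → (0, 0, 1, 5)
  clear (0,2): R0 −= (5)R2 → (1, 0, 0, 6)
  clear (1,2): R1 −= (2)R2 → (0, 1, 0, 0)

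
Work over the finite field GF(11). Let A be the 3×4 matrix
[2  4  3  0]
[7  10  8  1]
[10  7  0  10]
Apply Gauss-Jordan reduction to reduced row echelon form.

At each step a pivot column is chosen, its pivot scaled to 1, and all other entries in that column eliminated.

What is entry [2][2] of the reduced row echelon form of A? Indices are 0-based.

M[2][2] = 0

step 1: normalize row 0 (÷2) = (1, 2, 7, 0)
  row 1: subtract 7×row0 = (0, 7, 3, 1)
  row 2: subtract 10×row0 = (0, 9, 7, 10)
step 2: normalize row 1 (÷7) = (0, 1, 2, 8)
  row 0: subtract 2×row1 = (1, 0, 3, 6)
  row 2: subtract 9×row1 = (0, 0, 0, 4)
skip col 2 (zero from row 2)
step 3: normalize row 2 (÷4) = (0, 0, 0, 1)
  row 0: subtract 6×row2 = (1, 0, 3, 0)
  row 1: subtract 8×row2 = (0, 1, 2, 0)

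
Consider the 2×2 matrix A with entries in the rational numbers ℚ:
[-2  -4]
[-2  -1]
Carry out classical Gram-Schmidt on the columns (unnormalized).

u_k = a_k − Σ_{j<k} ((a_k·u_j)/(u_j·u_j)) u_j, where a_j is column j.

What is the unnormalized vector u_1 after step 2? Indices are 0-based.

Step 1: u_0 = a_0 = (-2, -2).
Step 2: u_1 = a_1 − (5/4)·u_0 = (-3/2, 3/2).

u_1 = (-3/2, 3/2)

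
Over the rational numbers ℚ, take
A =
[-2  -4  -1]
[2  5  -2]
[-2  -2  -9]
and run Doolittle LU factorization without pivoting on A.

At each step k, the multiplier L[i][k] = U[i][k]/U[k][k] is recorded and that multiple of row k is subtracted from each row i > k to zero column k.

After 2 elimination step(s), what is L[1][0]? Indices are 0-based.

k=0: U[0][0]=-2
  eliminate (1,0): mult=-1, new row 1: (0, 1, -3); set L[1][0]=-1
  eliminate (2,0): mult=1, new row 2: (0, 2, -8); set L[2][0]=1
k=1: U[1][1]=1
  eliminate (2,1): mult=2, new row 2: (0, 0, -2); set L[2][1]=2

L[1][0] = -1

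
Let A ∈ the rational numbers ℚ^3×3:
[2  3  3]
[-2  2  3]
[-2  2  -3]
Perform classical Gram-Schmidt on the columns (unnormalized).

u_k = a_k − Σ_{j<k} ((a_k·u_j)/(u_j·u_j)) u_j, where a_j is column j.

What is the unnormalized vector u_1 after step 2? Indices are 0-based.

Step 1: u_0 = a_0 = (2, -2, -2).
Step 2: u_1 = a_1 − (-1/6)·u_0 = (10/3, 5/3, 5/3).

u_1 = (10/3, 5/3, 5/3)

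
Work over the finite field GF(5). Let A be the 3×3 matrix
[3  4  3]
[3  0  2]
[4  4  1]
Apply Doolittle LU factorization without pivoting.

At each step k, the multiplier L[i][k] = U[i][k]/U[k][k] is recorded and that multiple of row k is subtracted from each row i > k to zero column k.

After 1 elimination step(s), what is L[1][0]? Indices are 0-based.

[col 0] pivot 3
  R1 -= 1*R0 → (0, 1, 4)  (L[1][0] := 1)
  R2 -= 3*R0 → (0, 2, 2)  (L[2][0] := 3)

L[1][0] = 1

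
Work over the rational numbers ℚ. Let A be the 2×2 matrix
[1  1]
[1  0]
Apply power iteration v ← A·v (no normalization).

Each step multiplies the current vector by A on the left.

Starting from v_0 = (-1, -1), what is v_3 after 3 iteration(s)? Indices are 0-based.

v_3 = (-5, -3)

v_0 = (-1, -1).
v_1 = A·v_0 = (-2, -1).
v_2 = A·v_1 = (-3, -2).
v_3 = A·v_2 = (-5, -3).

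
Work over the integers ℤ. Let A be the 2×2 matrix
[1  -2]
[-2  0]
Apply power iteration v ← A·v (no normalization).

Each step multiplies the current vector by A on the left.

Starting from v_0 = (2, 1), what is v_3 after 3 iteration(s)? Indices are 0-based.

v_0 = (2, 1).
v_1 = A·v_0 = (0, -4).
v_2 = A·v_1 = (8, 0).
v_3 = A·v_2 = (8, -16).

v_3 = (8, -16)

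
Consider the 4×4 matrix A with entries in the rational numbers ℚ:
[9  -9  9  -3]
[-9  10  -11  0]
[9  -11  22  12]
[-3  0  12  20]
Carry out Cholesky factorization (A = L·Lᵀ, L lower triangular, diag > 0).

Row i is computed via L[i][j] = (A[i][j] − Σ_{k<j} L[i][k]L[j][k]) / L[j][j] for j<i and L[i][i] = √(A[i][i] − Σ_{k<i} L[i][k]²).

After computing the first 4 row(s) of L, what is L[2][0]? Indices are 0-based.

L[2][0] = 3

Step 1: L[0][0] = √(9) = 3.
  L[1][0] = (-9) / L[0][0] = -3.
Step 2: L[1][1] = √(1) = 1.
  L[2][0] = (9) / L[0][0] = 3.
  L[2][1] = (-2) / L[1][1] = -2.
Step 3: L[2][2] = √(9) = 3.
  L[3][0] = (-3) / L[0][0] = -1.
  L[3][1] = (-3) / L[1][1] = -3.
  L[3][2] = (9) / L[2][2] = 3.
Step 4: L[3][3] = √(1) = 1.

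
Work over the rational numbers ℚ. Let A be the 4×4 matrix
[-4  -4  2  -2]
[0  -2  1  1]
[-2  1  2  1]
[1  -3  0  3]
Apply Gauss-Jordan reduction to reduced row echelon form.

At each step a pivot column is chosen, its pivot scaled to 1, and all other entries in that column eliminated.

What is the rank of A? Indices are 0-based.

rank = 4

pivot(0,0)=-4: scale R0 → (1, 1, -1/2, 1/2)
  clear (2,0): R2 −= (-2)R0 → (0, 3, 1, 2)
  clear (3,0): R3 −= (1)R0 → (0, -4, 1/2, 5/2)
pivot(1,1)=-2: scale R1 → (0, 1, -1/2, -1/2)
  clear (0,1): R0 −= (1)R1 → (1, 0, 0, 1)
  clear (2,1): R2 −= (3)R1 → (0, 0, 5/2, 7/2)
  clear (3,1): R3 −= (-4)R1 → (0, 0, -3/2, 1/2)
pivot(2,2)=5/2: scale R2 → (0, 0, 1, 7/5)
  clear (1,2): R1 −= (-1/2)R2 → (0, 1, 0, 1/5)
  clear (3,2): R3 −= (-3/2)R2 → (0, 0, 0, 13/5)
pivot(3,3)=13/5: scale R3 → (0, 0, 0, 1)
  clear (0,3): R0 −= (1)R3 → (1, 0, 0, 0)
  clear (1,3): R1 −= (1/5)R3 → (0, 1, 0, 0)
  clear (2,3): R2 −= (7/5)R3 → (0, 0, 1, 0)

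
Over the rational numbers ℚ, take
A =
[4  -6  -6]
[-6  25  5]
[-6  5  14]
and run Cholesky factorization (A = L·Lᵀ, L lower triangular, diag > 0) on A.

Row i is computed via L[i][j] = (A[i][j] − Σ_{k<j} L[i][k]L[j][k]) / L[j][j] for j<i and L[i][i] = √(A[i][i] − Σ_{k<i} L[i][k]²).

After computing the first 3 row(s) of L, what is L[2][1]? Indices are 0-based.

L[2][1] = -1

Step 1: L[0][0] = √(4) = 2.
  L[1][0] = (-6) / L[0][0] = -3.
Step 2: L[1][1] = √(16) = 4.
  L[2][0] = (-6) / L[0][0] = -3.
  L[2][1] = (-4) / L[1][1] = -1.
Step 3: L[2][2] = √(4) = 2.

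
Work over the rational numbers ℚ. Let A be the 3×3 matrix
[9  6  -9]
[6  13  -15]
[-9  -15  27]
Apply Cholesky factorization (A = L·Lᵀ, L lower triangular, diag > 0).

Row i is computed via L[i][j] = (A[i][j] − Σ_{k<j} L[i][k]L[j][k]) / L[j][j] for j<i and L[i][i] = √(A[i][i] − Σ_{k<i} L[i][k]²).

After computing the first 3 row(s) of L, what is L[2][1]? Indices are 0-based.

Step 1: L[0][0] = √(9) = 3.
  L[1][0] = (6) / L[0][0] = 2.
Step 2: L[1][1] = √(9) = 3.
  L[2][0] = (-9) / L[0][0] = -3.
  L[2][1] = (-9) / L[1][1] = -3.
Step 3: L[2][2] = √(9) = 3.

L[2][1] = -3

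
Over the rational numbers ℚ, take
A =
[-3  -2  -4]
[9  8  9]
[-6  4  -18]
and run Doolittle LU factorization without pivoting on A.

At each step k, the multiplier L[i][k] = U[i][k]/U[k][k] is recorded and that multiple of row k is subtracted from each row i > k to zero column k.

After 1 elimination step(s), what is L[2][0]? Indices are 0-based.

Step 1: pivot at (0,0) is -3.
  row1 ← row1 − (-3)·row0  ⇒  L[1][0]=-3, U row1=(0, 2, -3)
  row2 ← row2 − (2)·row0  ⇒  L[2][0]=2, U row2=(0, 8, -10)

L[2][0] = 2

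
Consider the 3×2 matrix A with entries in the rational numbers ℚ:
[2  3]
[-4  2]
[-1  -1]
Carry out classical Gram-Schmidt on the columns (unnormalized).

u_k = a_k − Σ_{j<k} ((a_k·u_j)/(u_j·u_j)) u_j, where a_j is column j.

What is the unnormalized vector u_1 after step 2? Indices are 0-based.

Step 1: u_0 = a_0 = (2, -4, -1).
Step 2: u_1 = a_1 − (-1/21)·u_0 = (65/21, 38/21, -22/21).

u_1 = (65/21, 38/21, -22/21)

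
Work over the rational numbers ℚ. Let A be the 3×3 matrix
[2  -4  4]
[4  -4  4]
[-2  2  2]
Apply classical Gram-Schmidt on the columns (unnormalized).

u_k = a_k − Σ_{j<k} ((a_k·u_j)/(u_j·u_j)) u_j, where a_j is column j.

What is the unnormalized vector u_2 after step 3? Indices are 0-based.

Step 1: u_0 = a_0 = (2, 4, -2).
Step 2: u_1 = a_1 − (-7/6)·u_0 = (-5/3, 2/3, -1/3).
Step 3: u_2 = a_2 − (5/6)·u_0 − (-7/5)·u_1 = (0, 8/5, 16/5).

u_2 = (0, 8/5, 16/5)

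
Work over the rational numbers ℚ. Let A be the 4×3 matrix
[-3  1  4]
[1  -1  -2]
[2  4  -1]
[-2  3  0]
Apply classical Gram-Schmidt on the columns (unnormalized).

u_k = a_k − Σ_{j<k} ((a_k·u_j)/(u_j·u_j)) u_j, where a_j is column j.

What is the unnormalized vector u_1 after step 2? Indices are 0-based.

u_1 = (2/3, -8/9, 38/9, 25/9)

Step 1: u_0 = a_0 = (-3, 1, 2, -2).
Step 2: u_1 = a_1 − (-1/9)·u_0 = (2/3, -8/9, 38/9, 25/9).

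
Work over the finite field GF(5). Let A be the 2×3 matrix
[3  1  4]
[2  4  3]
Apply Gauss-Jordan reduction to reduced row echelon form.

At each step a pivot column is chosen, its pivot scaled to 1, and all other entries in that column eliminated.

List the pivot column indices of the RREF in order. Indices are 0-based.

[1] R0 /= 3  ⇒  (1, 2, 3)
     R1 -= 2·R0  ⇒  (0, 0, 2)
column 1 empty below row 1
[2] R1 /= 2  ⇒  (0, 0, 1)
     R0 -= 3·R1  ⇒  (1, 2, 0)

pivot columns: 0, 2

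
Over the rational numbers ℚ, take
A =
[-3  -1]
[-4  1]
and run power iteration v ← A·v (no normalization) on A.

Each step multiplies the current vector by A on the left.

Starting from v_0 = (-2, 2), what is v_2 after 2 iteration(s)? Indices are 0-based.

v_0 = (-2, 2).
v_1 = A·v_0 = (4, 10).
v_2 = A·v_1 = (-22, -6).

v_2 = (-22, -6)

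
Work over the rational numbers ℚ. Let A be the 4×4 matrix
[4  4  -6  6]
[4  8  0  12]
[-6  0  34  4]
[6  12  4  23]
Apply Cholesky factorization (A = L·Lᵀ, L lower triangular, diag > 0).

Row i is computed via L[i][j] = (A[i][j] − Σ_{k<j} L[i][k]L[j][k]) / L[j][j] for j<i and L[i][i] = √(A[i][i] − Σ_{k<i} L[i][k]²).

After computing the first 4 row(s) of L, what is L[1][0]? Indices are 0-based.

Step 1: L[0][0] = √(4) = 2.
  L[1][0] = (4) / L[0][0] = 2.
Step 2: L[1][1] = √(4) = 2.
  L[2][0] = (-6) / L[0][0] = -3.
  L[2][1] = (6) / L[1][1] = 3.
Step 3: L[2][2] = √(16) = 4.
  L[3][0] = (6) / L[0][0] = 3.
  L[3][1] = (6) / L[1][1] = 3.
  L[3][2] = (4) / L[2][2] = 1.
Step 4: L[3][3] = √(4) = 2.

L[1][0] = 2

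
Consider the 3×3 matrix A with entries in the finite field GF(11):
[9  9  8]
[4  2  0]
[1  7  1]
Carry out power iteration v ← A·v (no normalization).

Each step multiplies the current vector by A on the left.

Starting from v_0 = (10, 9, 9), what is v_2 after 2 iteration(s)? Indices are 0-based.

v_0 = (10, 9, 9).
v_1 = A·v_0 = (1, 3, 5).
v_2 = A·v_1 = (10, 10, 5).

v_2 = (10, 10, 5)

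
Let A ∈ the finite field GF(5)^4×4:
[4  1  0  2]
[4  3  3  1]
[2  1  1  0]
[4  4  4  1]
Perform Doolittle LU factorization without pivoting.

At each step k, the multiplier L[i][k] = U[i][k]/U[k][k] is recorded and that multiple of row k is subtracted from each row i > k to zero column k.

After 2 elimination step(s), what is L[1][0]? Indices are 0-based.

L[1][0] = 1

Step 1: pivot at (0,0) is 4.
  row1 ← row1 − (1)·row0  ⇒  L[1][0]=1, U row1=(0, 2, 3, 4)
  row2 ← row2 − (3)·row0  ⇒  L[2][0]=3, U row2=(0, 3, 1, 4)
  row3 ← row3 − (1)·row0  ⇒  L[3][0]=1, U row3=(0, 3, 4, 4)
Step 2: pivot at (1,1) is 2.
  row2 ← row2 − (4)·row1  ⇒  L[2][1]=4, U row2=(0, 0, 4, 3)
  row3 ← row3 − (4)·row1  ⇒  L[3][1]=4, U row3=(0, 0, 2, 3)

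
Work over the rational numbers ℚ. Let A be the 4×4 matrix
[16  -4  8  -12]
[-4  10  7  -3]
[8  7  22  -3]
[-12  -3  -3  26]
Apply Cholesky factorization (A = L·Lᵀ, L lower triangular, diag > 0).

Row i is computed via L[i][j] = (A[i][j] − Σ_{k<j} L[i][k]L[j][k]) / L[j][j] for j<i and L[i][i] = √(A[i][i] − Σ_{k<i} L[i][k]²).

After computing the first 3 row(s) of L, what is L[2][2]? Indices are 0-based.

L[2][2] = 3

Step 1: L[0][0] = √(16) = 4.
  L[1][0] = (-4) / L[0][0] = -1.
Step 2: L[1][1] = √(9) = 3.
  L[2][0] = (8) / L[0][0] = 2.
  L[2][1] = (9) / L[1][1] = 3.
Step 3: L[2][2] = √(9) = 3.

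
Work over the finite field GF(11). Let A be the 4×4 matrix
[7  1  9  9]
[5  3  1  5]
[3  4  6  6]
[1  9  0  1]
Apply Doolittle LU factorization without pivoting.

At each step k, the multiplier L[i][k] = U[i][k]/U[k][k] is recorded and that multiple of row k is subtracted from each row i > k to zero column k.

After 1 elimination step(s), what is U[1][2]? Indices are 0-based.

Step 1: pivot at (0,0) is 7.
  row1 ← row1 − (7)·row0  ⇒  L[1][0]=7, U row1=(0, 7, 4, 8)
  row2 ← row2 − (2)·row0  ⇒  L[2][0]=2, U row2=(0, 2, 10, 10)
  row3 ← row3 − (8)·row0  ⇒  L[3][0]=8, U row3=(0, 1, 5, 6)

U[1][2] = 4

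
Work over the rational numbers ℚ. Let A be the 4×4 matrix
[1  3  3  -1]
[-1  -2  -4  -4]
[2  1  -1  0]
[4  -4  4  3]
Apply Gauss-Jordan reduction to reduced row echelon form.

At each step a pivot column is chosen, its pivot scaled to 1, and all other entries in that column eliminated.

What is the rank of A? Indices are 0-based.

[1] R0 /= 1  ⇒  (1, 3, 3, -1)
     R1 -= -1·R0  ⇒  (0, 1, -1, -5)
     R2 -= 2·R0  ⇒  (0, -5, -7, 2)
     R3 -= 4·R0  ⇒  (0, -16, -8, 7)
[2] R1 /= 1  ⇒  (0, 1, -1, -5)
     R0 -= 3·R1  ⇒  (1, 0, 6, 14)
     R2 -= -5·R1  ⇒  (0, 0, -12, -23)
     R3 -= -16·R1  ⇒  (0, 0, -24, -73)
[3] R2 /= -12  ⇒  (0, 0, 1, 23/12)
     R0 -= 6·R2  ⇒  (1, 0, 0, 5/2)
     R1 -= -1·R2  ⇒  (0, 1, 0, -37/12)
     R3 -= -24·R2  ⇒  (0, 0, 0, -27)
[4] R3 /= -27  ⇒  (0, 0, 0, 1)
     R0 -= 5/2·R3  ⇒  (1, 0, 0, 0)
     R1 -= -37/12·R3  ⇒  (0, 1, 0, 0)
     R2 -= 23/12·R3  ⇒  (0, 0, 1, 0)

rank = 4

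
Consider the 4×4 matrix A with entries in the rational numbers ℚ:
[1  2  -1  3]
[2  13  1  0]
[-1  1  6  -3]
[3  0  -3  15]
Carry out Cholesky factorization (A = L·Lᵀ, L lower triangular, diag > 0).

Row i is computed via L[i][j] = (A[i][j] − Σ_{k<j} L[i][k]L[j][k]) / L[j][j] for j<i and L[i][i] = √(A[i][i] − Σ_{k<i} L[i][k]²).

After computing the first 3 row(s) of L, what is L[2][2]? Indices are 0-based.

L[2][2] = 2

Step 1: L[0][0] = √(1) = 1.
  L[1][0] = (2) / L[0][0] = 2.
Step 2: L[1][1] = √(9) = 3.
  L[2][0] = (-1) / L[0][0] = -1.
  L[2][1] = (3) / L[1][1] = 1.
Step 3: L[2][2] = √(4) = 2.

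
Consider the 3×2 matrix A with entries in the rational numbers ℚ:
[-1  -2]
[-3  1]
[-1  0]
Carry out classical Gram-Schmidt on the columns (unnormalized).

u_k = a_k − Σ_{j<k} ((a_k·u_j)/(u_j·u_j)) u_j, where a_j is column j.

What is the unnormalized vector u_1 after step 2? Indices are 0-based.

Step 1: u_0 = a_0 = (-1, -3, -1).
Step 2: u_1 = a_1 − (-1/11)·u_0 = (-23/11, 8/11, -1/11).

u_1 = (-23/11, 8/11, -1/11)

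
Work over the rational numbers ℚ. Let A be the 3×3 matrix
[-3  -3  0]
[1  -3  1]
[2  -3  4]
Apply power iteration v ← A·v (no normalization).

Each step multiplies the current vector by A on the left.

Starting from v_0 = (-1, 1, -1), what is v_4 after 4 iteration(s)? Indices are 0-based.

v_0 = (-1, 1, -1).
v_1 = A·v_0 = (0, -5, -9).
v_2 = A·v_1 = (15, 6, -21).
v_3 = A·v_2 = (-63, -24, -72).
v_4 = A·v_3 = (261, -63, -342).

v_4 = (261, -63, -342)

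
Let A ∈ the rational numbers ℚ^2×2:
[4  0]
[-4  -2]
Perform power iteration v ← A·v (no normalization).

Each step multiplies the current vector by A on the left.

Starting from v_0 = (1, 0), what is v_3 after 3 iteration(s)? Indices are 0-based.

v_0 = (1, 0).
v_1 = A·v_0 = (4, -4).
v_2 = A·v_1 = (16, -8).
v_3 = A·v_2 = (64, -48).

v_3 = (64, -48)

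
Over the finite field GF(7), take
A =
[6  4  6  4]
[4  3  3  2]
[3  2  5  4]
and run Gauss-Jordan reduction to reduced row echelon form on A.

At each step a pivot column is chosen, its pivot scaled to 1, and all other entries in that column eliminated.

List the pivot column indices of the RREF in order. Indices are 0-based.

pivot columns: 0, 1, 2

[1] R0 /= 6  ⇒  (1, 3, 1, 3)
     R1 -= 4·R0  ⇒  (0, 5, 6, 4)
     R2 -= 3·R0  ⇒  (0, 0, 2, 2)
[2] R1 /= 5  ⇒  (0, 1, 4, 5)
     R0 -= 3·R1  ⇒  (1, 0, 3, 2)
[3] R2 /= 2  ⇒  (0, 0, 1, 1)
     R0 -= 3·R2  ⇒  (1, 0, 0, 6)
     R1 -= 4·R2  ⇒  (0, 1, 0, 1)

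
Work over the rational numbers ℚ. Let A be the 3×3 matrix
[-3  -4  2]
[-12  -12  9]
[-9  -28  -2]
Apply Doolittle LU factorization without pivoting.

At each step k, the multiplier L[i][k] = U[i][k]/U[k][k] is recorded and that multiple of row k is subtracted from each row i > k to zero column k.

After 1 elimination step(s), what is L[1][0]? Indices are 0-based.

L[1][0] = 4

[col 0] pivot -3
  R1 -= 4*R0 → (0, 4, 1)  (L[1][0] := 4)
  R2 -= 3*R0 → (0, -16, -8)  (L[2][0] := 3)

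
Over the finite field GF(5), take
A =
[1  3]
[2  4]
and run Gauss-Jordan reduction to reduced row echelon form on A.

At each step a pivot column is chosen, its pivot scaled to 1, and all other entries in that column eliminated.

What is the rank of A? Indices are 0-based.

[1] R0 /= 1  ⇒  (1, 3)
     R1 -= 2·R0  ⇒  (0, 3)
[2] R1 /= 3  ⇒  (0, 1)
     R0 -= 3·R1  ⇒  (1, 0)

rank = 2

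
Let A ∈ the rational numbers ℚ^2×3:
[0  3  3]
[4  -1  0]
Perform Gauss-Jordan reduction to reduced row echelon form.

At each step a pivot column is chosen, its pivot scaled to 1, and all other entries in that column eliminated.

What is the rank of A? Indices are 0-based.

rank = 2

step 1: exchange rows 0,1
step 1: normalize row 0 (÷4) = (1, -1/4, 0)
step 2: normalize row 1 (÷3) = (0, 1, 1)
  row 0: subtract -1/4×row1 = (1, 0, 1/4)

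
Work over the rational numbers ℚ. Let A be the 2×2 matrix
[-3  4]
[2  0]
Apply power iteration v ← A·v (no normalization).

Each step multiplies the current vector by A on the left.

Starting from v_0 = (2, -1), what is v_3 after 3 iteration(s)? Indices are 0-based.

v_0 = (2, -1).
v_1 = A·v_0 = (-10, 4).
v_2 = A·v_1 = (46, -20).
v_3 = A·v_2 = (-218, 92).

v_3 = (-218, 92)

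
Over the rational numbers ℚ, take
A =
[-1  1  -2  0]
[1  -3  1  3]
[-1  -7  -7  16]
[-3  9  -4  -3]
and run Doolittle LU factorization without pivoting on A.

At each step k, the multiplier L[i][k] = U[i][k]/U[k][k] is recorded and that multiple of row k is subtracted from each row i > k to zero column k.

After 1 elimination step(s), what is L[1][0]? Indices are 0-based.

Step 1: pivot at (0,0) is -1.
  row1 ← row1 − (-1)·row0  ⇒  L[1][0]=-1, U row1=(0, -2, -1, 3)
  row2 ← row2 − (1)·row0  ⇒  L[2][0]=1, U row2=(0, -8, -5, 16)
  row3 ← row3 − (3)·row0  ⇒  L[3][0]=3, U row3=(0, 6, 2, -3)

L[1][0] = -1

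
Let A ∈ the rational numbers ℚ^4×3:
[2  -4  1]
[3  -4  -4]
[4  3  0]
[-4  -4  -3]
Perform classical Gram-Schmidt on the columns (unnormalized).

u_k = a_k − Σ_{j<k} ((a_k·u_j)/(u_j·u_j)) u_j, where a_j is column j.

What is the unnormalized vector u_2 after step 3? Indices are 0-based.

u_2 = (6913/2501, -5514/2501, -2880/2501, -3559/2501)

Step 1: u_0 = a_0 = (2, 3, 4, -4).
Step 2: u_1 = a_1 − (8/45)·u_0 = (-196/45, -68/15, 103/45, -148/45).
Step 3: u_2 = a_2 − (2/45)·u_0 − (1064/2501)·u_1 = (6913/2501, -5514/2501, -2880/2501, -3559/2501).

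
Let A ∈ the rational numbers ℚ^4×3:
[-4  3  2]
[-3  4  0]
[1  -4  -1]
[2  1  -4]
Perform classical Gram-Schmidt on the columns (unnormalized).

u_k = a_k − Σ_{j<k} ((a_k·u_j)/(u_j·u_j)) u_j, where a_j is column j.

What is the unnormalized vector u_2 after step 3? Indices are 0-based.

u_2 = (-139/292, -313/292, -537/292, -479/292)

Step 1: u_0 = a_0 = (-4, -3, 1, 2).
Step 2: u_1 = a_1 − (-13/15)·u_0 = (-7/15, 7/5, -47/15, 41/15).
Step 3: u_2 = a_2 − (-17/30)·u_0 − (-131/292)·u_1 = (-139/292, -313/292, -537/292, -479/292).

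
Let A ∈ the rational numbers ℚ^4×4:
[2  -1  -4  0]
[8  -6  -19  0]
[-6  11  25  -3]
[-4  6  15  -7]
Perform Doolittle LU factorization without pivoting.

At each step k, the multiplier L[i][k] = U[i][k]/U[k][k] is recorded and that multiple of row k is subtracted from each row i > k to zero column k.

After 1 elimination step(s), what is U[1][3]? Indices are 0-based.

U[1][3] = 0

Step 1: pivot at (0,0) is 2.
  row1 ← row1 − (4)·row0  ⇒  L[1][0]=4, U row1=(0, -2, -3, 0)
  row2 ← row2 − (-3)·row0  ⇒  L[2][0]=-3, U row2=(0, 8, 13, -3)
  row3 ← row3 − (-2)·row0  ⇒  L[3][0]=-2, U row3=(0, 4, 7, -7)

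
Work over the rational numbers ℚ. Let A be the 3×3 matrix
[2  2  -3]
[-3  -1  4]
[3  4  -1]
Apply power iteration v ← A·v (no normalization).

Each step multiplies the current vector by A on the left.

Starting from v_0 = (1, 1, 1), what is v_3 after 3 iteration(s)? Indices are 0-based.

v_0 = (1, 1, 1).
v_1 = A·v_0 = (1, 0, 6).
v_2 = A·v_1 = (-16, 21, -3).
v_3 = A·v_2 = (19, 15, 39).

v_3 = (19, 15, 39)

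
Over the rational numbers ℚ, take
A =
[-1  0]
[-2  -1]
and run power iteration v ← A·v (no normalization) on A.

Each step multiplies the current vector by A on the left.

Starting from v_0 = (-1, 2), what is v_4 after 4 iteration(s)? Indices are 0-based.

v_0 = (-1, 2).
v_1 = A·v_0 = (1, 0).
v_2 = A·v_1 = (-1, -2).
v_3 = A·v_2 = (1, 4).
v_4 = A·v_3 = (-1, -6).

v_4 = (-1, -6)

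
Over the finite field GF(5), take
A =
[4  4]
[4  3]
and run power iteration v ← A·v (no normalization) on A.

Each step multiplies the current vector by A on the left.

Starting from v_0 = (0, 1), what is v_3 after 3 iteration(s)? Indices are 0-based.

v_0 = (0, 1).
v_1 = A·v_0 = (4, 3).
v_2 = A·v_1 = (3, 0).
v_3 = A·v_2 = (2, 2).

v_3 = (2, 2)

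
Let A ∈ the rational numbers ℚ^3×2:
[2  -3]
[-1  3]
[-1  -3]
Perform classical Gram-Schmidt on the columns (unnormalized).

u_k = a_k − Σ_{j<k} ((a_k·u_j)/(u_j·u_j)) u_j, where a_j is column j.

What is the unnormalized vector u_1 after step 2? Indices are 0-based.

u_1 = (-1, 2, -4)

Step 1: u_0 = a_0 = (2, -1, -1).
Step 2: u_1 = a_1 − (-1)·u_0 = (-1, 2, -4).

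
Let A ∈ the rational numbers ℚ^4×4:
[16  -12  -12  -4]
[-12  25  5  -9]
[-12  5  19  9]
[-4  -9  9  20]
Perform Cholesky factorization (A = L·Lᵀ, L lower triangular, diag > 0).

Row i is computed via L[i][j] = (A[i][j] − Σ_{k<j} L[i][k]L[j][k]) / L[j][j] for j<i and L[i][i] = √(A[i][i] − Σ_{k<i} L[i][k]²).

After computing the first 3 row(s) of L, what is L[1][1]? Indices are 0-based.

L[1][1] = 4

Step 1: L[0][0] = √(16) = 4.
  L[1][0] = (-12) / L[0][0] = -3.
Step 2: L[1][1] = √(16) = 4.
  L[2][0] = (-12) / L[0][0] = -3.
  L[2][1] = (-4) / L[1][1] = -1.
Step 3: L[2][2] = √(9) = 3.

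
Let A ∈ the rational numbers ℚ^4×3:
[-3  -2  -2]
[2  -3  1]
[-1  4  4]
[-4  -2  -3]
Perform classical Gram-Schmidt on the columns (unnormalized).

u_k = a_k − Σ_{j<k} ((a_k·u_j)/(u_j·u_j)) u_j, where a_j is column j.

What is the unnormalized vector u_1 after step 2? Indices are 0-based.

Step 1: u_0 = a_0 = (-3, 2, -1, -4).
Step 2: u_1 = a_1 − (2/15)·u_0 = (-8/5, -49/15, 62/15, -22/15).

u_1 = (-8/5, -49/15, 62/15, -22/15)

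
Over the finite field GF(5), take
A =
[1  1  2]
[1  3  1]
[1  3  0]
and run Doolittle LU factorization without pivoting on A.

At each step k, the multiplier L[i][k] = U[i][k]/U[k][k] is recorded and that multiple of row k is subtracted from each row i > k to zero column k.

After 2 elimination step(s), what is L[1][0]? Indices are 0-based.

Step 1: pivot at (0,0) is 1.
  row1 ← row1 − (1)·row0  ⇒  L[1][0]=1, U row1=(0, 2, 4)
  row2 ← row2 − (1)·row0  ⇒  L[2][0]=1, U row2=(0, 2, 3)
Step 2: pivot at (1,1) is 2.
  row2 ← row2 − (1)·row1  ⇒  L[2][1]=1, U row2=(0, 0, 4)

L[1][0] = 1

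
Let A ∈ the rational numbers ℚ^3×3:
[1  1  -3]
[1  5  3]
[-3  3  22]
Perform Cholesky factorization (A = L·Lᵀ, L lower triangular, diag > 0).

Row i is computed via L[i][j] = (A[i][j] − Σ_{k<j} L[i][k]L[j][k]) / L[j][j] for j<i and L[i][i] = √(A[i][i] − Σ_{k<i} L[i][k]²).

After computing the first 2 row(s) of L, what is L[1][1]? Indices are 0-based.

Step 1: L[0][0] = √(1) = 1.
  L[1][0] = (1) / L[0][0] = 1.
Step 2: L[1][1] = √(4) = 2.

L[1][1] = 2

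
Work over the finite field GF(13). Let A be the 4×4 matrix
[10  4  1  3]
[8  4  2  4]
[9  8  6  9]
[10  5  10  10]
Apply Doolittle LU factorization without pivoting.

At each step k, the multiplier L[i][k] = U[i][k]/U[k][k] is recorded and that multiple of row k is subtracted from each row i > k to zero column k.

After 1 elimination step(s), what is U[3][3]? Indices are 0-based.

U[3][3] = 7

Step 1: pivot at (0,0) is 10.
  row1 ← row1 − (6)·row0  ⇒  L[1][0]=6, U row1=(0, 6, 9, 12)
  row2 ← row2 − (10)·row0  ⇒  L[2][0]=10, U row2=(0, 7, 9, 5)
  row3 ← row3 − (1)·row0  ⇒  L[3][0]=1, U row3=(0, 1, 9, 7)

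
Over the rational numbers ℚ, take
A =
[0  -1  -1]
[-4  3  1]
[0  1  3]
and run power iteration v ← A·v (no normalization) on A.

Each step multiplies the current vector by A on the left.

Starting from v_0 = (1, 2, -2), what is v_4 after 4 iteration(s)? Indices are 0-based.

v_4 = (80, -224, -160)

v_0 = (1, 2, -2).
v_1 = A·v_0 = (0, 0, -4).
v_2 = A·v_1 = (4, -4, -12).
v_3 = A·v_2 = (16, -40, -40).
v_4 = A·v_3 = (80, -224, -160).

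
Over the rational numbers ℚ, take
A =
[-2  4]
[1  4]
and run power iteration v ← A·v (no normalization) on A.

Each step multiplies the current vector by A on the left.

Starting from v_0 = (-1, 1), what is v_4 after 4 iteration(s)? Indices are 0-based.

v_0 = (-1, 1).
v_1 = A·v_0 = (6, 3).
v_2 = A·v_1 = (0, 18).
v_3 = A·v_2 = (72, 72).
v_4 = A·v_3 = (144, 360).

v_4 = (144, 360)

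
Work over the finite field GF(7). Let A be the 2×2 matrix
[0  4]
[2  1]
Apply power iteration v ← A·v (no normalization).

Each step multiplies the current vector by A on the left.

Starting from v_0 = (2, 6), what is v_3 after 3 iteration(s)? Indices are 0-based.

v_3 = (1, 5)

v_0 = (2, 6).
v_1 = A·v_0 = (3, 3).
v_2 = A·v_1 = (5, 2).
v_3 = A·v_2 = (1, 5).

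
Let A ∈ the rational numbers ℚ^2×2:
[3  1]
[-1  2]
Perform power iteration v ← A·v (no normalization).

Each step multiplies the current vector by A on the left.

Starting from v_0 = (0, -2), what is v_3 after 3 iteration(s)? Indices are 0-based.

v_3 = (-36, -2)

v_0 = (0, -2).
v_1 = A·v_0 = (-2, -4).
v_2 = A·v_1 = (-10, -6).
v_3 = A·v_2 = (-36, -2).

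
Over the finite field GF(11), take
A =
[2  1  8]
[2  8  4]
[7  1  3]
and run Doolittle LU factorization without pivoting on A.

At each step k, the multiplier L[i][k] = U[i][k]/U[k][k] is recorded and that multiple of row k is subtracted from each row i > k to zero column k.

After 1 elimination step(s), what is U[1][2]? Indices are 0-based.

U[1][2] = 7

Step 1: pivot at (0,0) is 2.
  row1 ← row1 − (1)·row0  ⇒  L[1][0]=1, U row1=(0, 7, 7)
  row2 ← row2 − (9)·row0  ⇒  L[2][0]=9, U row2=(0, 3, 8)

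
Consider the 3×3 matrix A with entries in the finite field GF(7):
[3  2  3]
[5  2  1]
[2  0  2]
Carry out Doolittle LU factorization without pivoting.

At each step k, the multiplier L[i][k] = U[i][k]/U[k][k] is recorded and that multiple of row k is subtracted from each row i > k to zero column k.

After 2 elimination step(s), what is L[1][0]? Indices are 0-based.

Step 1: pivot at (0,0) is 3.
  row1 ← row1 − (4)·row0  ⇒  L[1][0]=4, U row1=(0, 1, 3)
  row2 ← row2 − (3)·row0  ⇒  L[2][0]=3, U row2=(0, 1, 0)
Step 2: pivot at (1,1) is 1.
  row2 ← row2 − (1)·row1  ⇒  L[2][1]=1, U row2=(0, 0, 4)

L[1][0] = 4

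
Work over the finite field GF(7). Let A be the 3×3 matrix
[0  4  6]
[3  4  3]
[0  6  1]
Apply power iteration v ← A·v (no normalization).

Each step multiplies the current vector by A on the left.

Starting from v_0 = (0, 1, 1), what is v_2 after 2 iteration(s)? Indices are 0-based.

v_0 = (0, 1, 1).
v_1 = A·v_0 = (3, 0, 0).
v_2 = A·v_1 = (0, 2, 0).

v_2 = (0, 2, 0)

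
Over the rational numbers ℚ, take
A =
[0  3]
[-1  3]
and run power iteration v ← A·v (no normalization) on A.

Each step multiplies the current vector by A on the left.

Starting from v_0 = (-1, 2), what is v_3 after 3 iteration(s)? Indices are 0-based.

v_0 = (-1, 2).
v_1 = A·v_0 = (6, 7).
v_2 = A·v_1 = (21, 15).
v_3 = A·v_2 = (45, 24).

v_3 = (45, 24)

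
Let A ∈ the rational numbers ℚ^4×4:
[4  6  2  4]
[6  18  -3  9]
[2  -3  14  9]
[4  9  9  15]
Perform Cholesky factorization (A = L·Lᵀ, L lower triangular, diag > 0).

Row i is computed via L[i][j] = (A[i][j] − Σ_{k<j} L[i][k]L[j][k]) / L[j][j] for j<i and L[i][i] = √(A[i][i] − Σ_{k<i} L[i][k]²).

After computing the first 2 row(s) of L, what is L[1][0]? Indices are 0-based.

L[1][0] = 3

Step 1: L[0][0] = √(4) = 2.
  L[1][0] = (6) / L[0][0] = 3.
Step 2: L[1][1] = √(9) = 3.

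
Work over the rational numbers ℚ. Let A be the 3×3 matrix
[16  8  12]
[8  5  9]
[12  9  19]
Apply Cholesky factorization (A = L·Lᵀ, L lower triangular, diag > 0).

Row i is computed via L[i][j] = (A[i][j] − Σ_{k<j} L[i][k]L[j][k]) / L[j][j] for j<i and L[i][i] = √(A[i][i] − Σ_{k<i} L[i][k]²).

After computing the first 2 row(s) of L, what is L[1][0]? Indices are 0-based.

Step 1: L[0][0] = √(16) = 4.
  L[1][0] = (8) / L[0][0] = 2.
Step 2: L[1][1] = √(1) = 1.

L[1][0] = 2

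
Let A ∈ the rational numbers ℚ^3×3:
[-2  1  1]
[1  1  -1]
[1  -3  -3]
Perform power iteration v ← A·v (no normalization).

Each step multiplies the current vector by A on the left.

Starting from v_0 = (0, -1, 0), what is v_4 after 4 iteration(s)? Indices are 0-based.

v_4 = (86, -54, -158)

v_0 = (0, -1, 0).
v_1 = A·v_0 = (-1, -1, 3).
v_2 = A·v_1 = (4, -5, -7).
v_3 = A·v_2 = (-20, 6, 40).
v_4 = A·v_3 = (86, -54, -158).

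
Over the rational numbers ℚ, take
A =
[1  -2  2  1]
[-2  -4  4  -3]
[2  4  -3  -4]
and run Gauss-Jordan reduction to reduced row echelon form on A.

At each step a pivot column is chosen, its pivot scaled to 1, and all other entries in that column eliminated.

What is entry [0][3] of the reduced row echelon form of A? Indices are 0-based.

M[0][3] = 5/4

step 1: normalize row 0 (÷1) = (1, -2, 2, 1)
  row 1: subtract -2×row0 = (0, -8, 8, -1)
  row 2: subtract 2×row0 = (0, 8, -7, -6)
step 2: normalize row 1 (÷-8) = (0, 1, -1, 1/8)
  row 0: subtract -2×row1 = (1, 0, 0, 5/4)
  row 2: subtract 8×row1 = (0, 0, 1, -7)
step 3: normalize row 2 (÷1) = (0, 0, 1, -7)
  row 1: subtract -1×row2 = (0, 1, 0, -55/8)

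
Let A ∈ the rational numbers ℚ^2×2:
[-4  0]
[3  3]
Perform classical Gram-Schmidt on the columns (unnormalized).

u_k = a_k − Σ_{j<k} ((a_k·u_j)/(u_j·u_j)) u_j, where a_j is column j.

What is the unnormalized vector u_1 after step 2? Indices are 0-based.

u_1 = (36/25, 48/25)

Step 1: u_0 = a_0 = (-4, 3).
Step 2: u_1 = a_1 − (9/25)·u_0 = (36/25, 48/25).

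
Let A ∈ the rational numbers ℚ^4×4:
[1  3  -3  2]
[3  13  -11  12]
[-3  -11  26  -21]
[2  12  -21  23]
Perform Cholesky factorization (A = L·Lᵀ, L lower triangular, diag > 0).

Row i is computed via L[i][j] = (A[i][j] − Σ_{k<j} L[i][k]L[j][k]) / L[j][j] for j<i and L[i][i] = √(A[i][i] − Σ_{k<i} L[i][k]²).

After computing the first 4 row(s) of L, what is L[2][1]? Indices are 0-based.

Step 1: L[0][0] = √(1) = 1.
  L[1][0] = (3) / L[0][0] = 3.
Step 2: L[1][1] = √(4) = 2.
  L[2][0] = (-3) / L[0][0] = -3.
  L[2][1] = (-2) / L[1][1] = -1.
Step 3: L[2][2] = √(16) = 4.
  L[3][0] = (2) / L[0][0] = 2.
  L[3][1] = (6) / L[1][1] = 3.
  L[3][2] = (-12) / L[2][2] = -3.
Step 4: L[3][3] = √(1) = 1.

L[2][1] = -1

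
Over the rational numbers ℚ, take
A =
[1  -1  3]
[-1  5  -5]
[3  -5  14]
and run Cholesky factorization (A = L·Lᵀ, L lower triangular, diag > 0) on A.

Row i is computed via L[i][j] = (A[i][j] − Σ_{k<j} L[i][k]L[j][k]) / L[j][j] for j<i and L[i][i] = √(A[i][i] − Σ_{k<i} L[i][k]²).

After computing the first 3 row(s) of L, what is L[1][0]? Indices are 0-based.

Step 1: L[0][0] = √(1) = 1.
  L[1][0] = (-1) / L[0][0] = -1.
Step 2: L[1][1] = √(4) = 2.
  L[2][0] = (3) / L[0][0] = 3.
  L[2][1] = (-2) / L[1][1] = -1.
Step 3: L[2][2] = √(4) = 2.

L[1][0] = -1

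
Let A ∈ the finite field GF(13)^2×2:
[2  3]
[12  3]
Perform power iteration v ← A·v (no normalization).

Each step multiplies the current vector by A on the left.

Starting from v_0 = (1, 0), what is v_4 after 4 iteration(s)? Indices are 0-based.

v_4 = (4, 4)

v_0 = (1, 0).
v_1 = A·v_0 = (2, 12).
v_2 = A·v_1 = (1, 8).
v_3 = A·v_2 = (0, 10).
v_4 = A·v_3 = (4, 4).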